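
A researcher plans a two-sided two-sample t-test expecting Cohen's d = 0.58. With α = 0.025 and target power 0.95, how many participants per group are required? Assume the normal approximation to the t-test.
n = 90 per group

Sample size formula (two-sample t-test, normal approximation):
n = 2 · ((z_{α/2} + z_β) / d)²

z_{α/2} = 2.241 (for α = 0.025, two-sided)
z_β = 1.645 (for power = 0.95)
d = 0.58

n = 2 · ((2.241 + 1.645) / 0.58)²
n = 2 · (6.700)²
n ≈ 89.78
Round up to the next whole number: n = 90 per group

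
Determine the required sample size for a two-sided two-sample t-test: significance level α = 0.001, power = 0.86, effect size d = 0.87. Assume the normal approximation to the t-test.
n = 51 per group

Sample size formula (two-sample t-test, normal approximation):
n = 2 · ((z_{α/2} + z_β) / d)²

z_{α/2} = 3.291 (for α = 0.001, two-sided)
z_β = 1.080 (for power = 0.86)
d = 0.87

n = 2 · ((3.291 + 1.080) / 0.87)²
n = 2 · (5.024)²
n ≈ 50.48
Round up to the next whole number: n = 51 per group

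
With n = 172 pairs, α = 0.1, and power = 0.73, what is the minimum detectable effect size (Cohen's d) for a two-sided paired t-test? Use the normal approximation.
d ≈ 0.17

Minimum detectable effect (paired t-test, normal approximation):
d = (z_{α/2} + z_β) / √n
d = (1.645 + 0.613) / √172
d = 2.258 / 13.115
d ≈ 0.17

By Cohen's convention (0.2 small / 0.5 medium / 0.8 large): very small effect.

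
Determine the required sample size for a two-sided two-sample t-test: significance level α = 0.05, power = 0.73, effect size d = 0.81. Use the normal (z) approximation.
n = 21 per group

Sample size formula (two-sample t-test, normal approximation):
n = 2 · ((z_{α/2} + z_β) / d)²

z_{α/2} = 1.960 (for α = 0.05, two-sided)
z_β = 0.613 (for power = 0.73)
d = 0.81

n = 2 · ((1.960 + 0.613) / 0.81)²
n = 2 · (3.177)²
n ≈ 20.19
Round up to the next whole number: n = 21 per group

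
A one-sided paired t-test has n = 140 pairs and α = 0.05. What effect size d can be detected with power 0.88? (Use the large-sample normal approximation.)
d ≈ 0.24

Minimum detectable effect (paired t-test, normal approximation):
d = (z_α + z_β) / √n
d = (1.645 + 1.175) / √140
d = 2.820 / 11.832
d ≈ 0.24

By Cohen's convention (0.2 small / 0.5 medium / 0.8 large): small effect.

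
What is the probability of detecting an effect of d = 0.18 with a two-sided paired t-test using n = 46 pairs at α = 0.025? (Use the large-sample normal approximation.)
Power ≈ 0.15

Power calculation (paired t-test, normal approximation):
z_β = d · √n - z_{α/2}
z_β = 0.18 · √46 - 2.241
z_β = 0.18 · 6.782 - 2.241
z_β = -1.021

Power = Φ(z_β) = Φ(-1.021) ≈ 0.154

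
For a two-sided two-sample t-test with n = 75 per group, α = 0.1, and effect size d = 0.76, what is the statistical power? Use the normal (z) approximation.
Power ≈ 1.00

Power calculation (two-sample t-test, normal approximation):
z_β = d · √(n/2) - z_{α/2}
z_β = 0.76 · √(75/2) - 1.645
z_β = 0.76 · 6.124 - 1.645
z_β = 3.009

Power = Φ(z_β) = Φ(3.009) ≈ 0.999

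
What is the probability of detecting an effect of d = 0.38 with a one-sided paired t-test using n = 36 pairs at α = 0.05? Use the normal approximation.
Power ≈ 0.74

Power calculation (paired t-test, normal approximation):
z_β = d · √n - z_α
z_β = 0.38 · √36 - 1.645
z_β = 0.38 · 6.000 - 1.645
z_β = 0.635

Power = Φ(z_β) = Φ(0.635) ≈ 0.737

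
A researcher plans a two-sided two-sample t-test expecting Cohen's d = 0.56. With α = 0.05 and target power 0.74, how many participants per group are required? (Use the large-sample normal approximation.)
n = 44 per group

Sample size formula (two-sample t-test, normal approximation):
n = 2 · ((z_{α/2} + z_β) / d)²

z_{α/2} = 1.960 (for α = 0.05, two-sided)
z_β = 0.643 (for power = 0.74)
d = 0.56

n = 2 · ((1.960 + 0.643) / 0.56)²
n = 2 · (4.648)²
n ≈ 43.21
Round up to the next whole number: n = 44 per group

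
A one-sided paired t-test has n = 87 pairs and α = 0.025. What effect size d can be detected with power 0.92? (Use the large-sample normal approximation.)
d ≈ 0.36

Minimum detectable effect (paired t-test, normal approximation):
d = (z_α + z_β) / √n
d = (1.960 + 1.405) / √87
d = 3.365 / 9.327
d ≈ 0.36

By Cohen's convention (0.2 small / 0.5 medium / 0.8 large): small effect.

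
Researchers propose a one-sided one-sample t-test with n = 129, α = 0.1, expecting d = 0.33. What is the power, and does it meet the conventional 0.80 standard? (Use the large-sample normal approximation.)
Power ≈ 0.99; the study is adequately powered (power ≥ 0.80)

Power calculation (one-sample t-test, normal approximation):
z_β = d · √n - z_α
z_β = 0.33 · √129 - 1.282
z_β = 0.33 · 11.358 - 1.282
z_β = 2.467

Power = Φ(z_β) = Φ(2.467) ≈ 0.993

Effect size d = 0.33 is small by Cohen's convention (0.2/0.5/0.8).

Threshold: power ≥ 0.80 is conventionally adequate.
Power ≈ 0.99 → the study is adequately powered (power ≥ 0.80).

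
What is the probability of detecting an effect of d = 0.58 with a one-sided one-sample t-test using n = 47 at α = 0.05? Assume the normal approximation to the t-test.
Power ≈ 0.99

Power calculation (one-sample t-test, normal approximation):
z_β = d · √n - z_α
z_β = 0.58 · √47 - 1.645
z_β = 0.58 · 6.856 - 1.645
z_β = 2.331

Power = Φ(z_β) = Φ(2.331) ≈ 0.990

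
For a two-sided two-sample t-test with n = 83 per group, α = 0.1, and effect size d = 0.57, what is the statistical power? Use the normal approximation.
Power ≈ 0.98

Power calculation (two-sample t-test, normal approximation):
z_β = d · √(n/2) - z_{α/2}
z_β = 0.57 · √(83/2) - 1.645
z_β = 0.57 · 6.442 - 1.645
z_β = 2.027

Power = Φ(z_β) = Φ(2.027) ≈ 0.979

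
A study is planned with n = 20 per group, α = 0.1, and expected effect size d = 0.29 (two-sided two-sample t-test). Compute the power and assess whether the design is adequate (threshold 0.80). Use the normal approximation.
Power ≈ 0.23; the study is underpowered (power < 0.80)

Power calculation (two-sample t-test, normal approximation):
z_β = d · √(n/2) - z_{α/2}
z_β = 0.29 · √(20/2) - 1.645
z_β = 0.29 · 3.162 - 1.645
z_β = -0.728

Power = Φ(z_β) = Φ(-0.728) ≈ 0.233

Effect size d = 0.29 is small by Cohen's convention (0.2/0.5/0.8).

Threshold: power ≥ 0.80 is conventionally adequate.
Power ≈ 0.23 → the study is underpowered (power < 0.80).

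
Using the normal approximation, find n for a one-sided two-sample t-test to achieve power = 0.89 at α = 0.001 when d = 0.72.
n = 72 per group

Sample size formula (two-sample t-test, normal approximation):
n = 2 · ((z_α + z_β) / d)²

z_α = 3.090 (for α = 0.001, one-sided)
z_β = 1.227 (for power = 0.89)
d = 0.72

n = 2 · ((3.090 + 1.227) / 0.72)²
n = 2 · (5.996)²
n ≈ 71.90
Round up to the next whole number: n = 72 per group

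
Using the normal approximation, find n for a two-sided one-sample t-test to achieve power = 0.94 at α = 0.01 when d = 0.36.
n = 132

Sample size formula (one-sample t-test, normal approximation):
n = ((z_{α/2} + z_β) / d)²

z_{α/2} = 2.576 (for α = 0.01, two-sided)
z_β = 1.555 (for power = 0.94)
d = 0.36

n = ((2.576 + 1.555) / 0.36)²
n = (11.475)²
n ≈ 131.68
Round up to the next whole number: n = 132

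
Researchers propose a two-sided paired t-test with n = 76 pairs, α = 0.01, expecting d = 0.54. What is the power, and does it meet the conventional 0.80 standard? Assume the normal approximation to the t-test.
Power ≈ 0.98; the study is adequately powered (power ≥ 0.80)

Power calculation (paired t-test, normal approximation):
z_β = d · √n - z_{α/2}
z_β = 0.54 · √76 - 2.576
z_β = 0.54 · 8.718 - 2.576
z_β = 2.132

Power = Φ(z_β) = Φ(2.132) ≈ 0.983

Effect size d = 0.54 is medium by Cohen's convention (0.2/0.5/0.8).

Threshold: power ≥ 0.80 is conventionally adequate.
Power ≈ 0.98 → the study is adequately powered (power ≥ 0.80).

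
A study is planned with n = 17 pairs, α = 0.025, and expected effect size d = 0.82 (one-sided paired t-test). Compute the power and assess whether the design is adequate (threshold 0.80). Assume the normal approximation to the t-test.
Power ≈ 0.92; the study is adequately powered (power ≥ 0.80)

Power calculation (paired t-test, normal approximation):
z_β = d · √n - z_α
z_β = 0.82 · √17 - 1.960
z_β = 0.82 · 4.123 - 1.960
z_β = 1.421

Power = Φ(z_β) = Φ(1.421) ≈ 0.922

Effect size d = 0.82 is large by Cohen's convention (0.2/0.5/0.8).

Threshold: power ≥ 0.80 is conventionally adequate.
Power ≈ 0.92 → the study is adequately powered (power ≥ 0.80).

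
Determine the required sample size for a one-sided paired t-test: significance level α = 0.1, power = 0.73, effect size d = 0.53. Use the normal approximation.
n = 13 pairs

Sample size formula (paired t-test, normal approximation):
n = ((z_α + z_β) / d)²

z_α = 1.282 (for α = 0.1, one-sided)
z_β = 0.613 (for power = 0.73)
d = 0.53

n = ((1.282 + 0.613) / 0.53)²
n = (3.575)²
n ≈ 12.78
Round up to the next whole number: n = 13 pairs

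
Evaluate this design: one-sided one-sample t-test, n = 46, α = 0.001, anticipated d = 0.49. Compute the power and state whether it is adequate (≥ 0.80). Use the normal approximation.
Power ≈ 0.59; the study is underpowered (power < 0.80)

Power calculation (one-sample t-test, normal approximation):
z_β = d · √n - z_α
z_β = 0.49 · √46 - 3.090
z_β = 0.49 · 6.782 - 3.090
z_β = 0.233

Power = Φ(z_β) = Φ(0.233) ≈ 0.592

Effect size d = 0.49 is small by Cohen's convention (0.2/0.5/0.8).

Threshold: power ≥ 0.80 is conventionally adequate.
Power ≈ 0.59 → the study is underpowered (power < 0.80).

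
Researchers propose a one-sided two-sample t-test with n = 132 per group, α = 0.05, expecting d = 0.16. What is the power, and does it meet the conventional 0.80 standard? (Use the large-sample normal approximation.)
Power ≈ 0.37; the study is underpowered (power < 0.80)

Power calculation (two-sample t-test, normal approximation):
z_β = d · √(n/2) - z_α
z_β = 0.16 · √(132/2) - 1.645
z_β = 0.16 · 8.124 - 1.645
z_β = -0.345

Power = Φ(z_β) = Φ(-0.345) ≈ 0.365

Effect size d = 0.16 is very small by Cohen's convention (0.2/0.5/0.8).

Threshold: power ≥ 0.80 is conventionally adequate.
Power ≈ 0.37 → the study is underpowered (power < 0.80).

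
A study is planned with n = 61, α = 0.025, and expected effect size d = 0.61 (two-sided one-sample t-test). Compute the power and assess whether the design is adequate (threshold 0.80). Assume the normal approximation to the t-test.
Power ≈ 0.99; the study is adequately powered (power ≥ 0.80)

Power calculation (one-sample t-test, normal approximation):
z_β = d · √n - z_{α/2}
z_β = 0.61 · √61 - 2.241
z_β = 0.61 · 7.810 - 2.241
z_β = 2.523

Power = Φ(z_β) = Φ(2.523) ≈ 0.994

Effect size d = 0.61 is medium by Cohen's convention (0.2/0.5/0.8).

Threshold: power ≥ 0.80 is conventionally adequate.
Power ≈ 0.99 → the study is adequately powered (power ≥ 0.80).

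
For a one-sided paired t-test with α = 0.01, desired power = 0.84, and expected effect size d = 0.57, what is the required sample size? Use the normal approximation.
n = 34 pairs

Sample size formula (paired t-test, normal approximation):
n = ((z_α + z_β) / d)²

z_α = 2.326 (for α = 0.01, one-sided)
z_β = 0.994 (for power = 0.84)
d = 0.57

n = ((2.326 + 0.994) / 0.57)²
n = (5.825)²
n ≈ 33.93
Round up to the next whole number: n = 34 pairs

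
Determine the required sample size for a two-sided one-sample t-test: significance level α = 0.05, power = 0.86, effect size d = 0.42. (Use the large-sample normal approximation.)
n = 53

Sample size formula (one-sample t-test, normal approximation):
n = ((z_{α/2} + z_β) / d)²

z_{α/2} = 1.960 (for α = 0.05, two-sided)
z_β = 1.080 (for power = 0.86)
d = 0.42

n = ((1.960 + 1.080) / 0.42)²
n = (7.238)²
n ≈ 52.39
Round up to the next whole number: n = 53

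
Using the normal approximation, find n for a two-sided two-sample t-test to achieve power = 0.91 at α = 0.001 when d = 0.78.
n = 71 per group

Sample size formula (two-sample t-test, normal approximation):
n = 2 · ((z_{α/2} + z_β) / d)²

z_{α/2} = 3.291 (for α = 0.001, two-sided)
z_β = 1.341 (for power = 0.91)
d = 0.78

n = 2 · ((3.291 + 1.341) / 0.78)²
n = 2 · (5.938)²
n ≈ 70.52
Round up to the next whole number: n = 71 per group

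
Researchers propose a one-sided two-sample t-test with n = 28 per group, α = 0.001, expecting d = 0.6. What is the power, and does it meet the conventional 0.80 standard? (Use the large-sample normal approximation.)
Power ≈ 0.20; the study is underpowered (power < 0.80)

Power calculation (two-sample t-test, normal approximation):
z_β = d · √(n/2) - z_α
z_β = 0.6 · √(28/2) - 3.090
z_β = 0.6 · 3.742 - 3.090
z_β = -0.845

Power = Φ(z_β) = Φ(-0.845) ≈ 0.199

Effect size d = 0.6 is medium by Cohen's convention (0.2/0.5/0.8).

Threshold: power ≥ 0.80 is conventionally adequate.
Power ≈ 0.20 → the study is underpowered (power < 0.80).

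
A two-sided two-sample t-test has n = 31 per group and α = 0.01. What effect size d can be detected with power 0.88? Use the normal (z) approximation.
d ≈ 0.95

Minimum detectable effect (two-sample t-test, normal approximation):
d = (z_{α/2} + z_β) / √(n/2)
d = (2.576 + 1.175) / √(31/2)
d = 3.751 / 3.937
d ≈ 0.95

By Cohen's convention (0.2 small / 0.5 medium / 0.8 large): large effect.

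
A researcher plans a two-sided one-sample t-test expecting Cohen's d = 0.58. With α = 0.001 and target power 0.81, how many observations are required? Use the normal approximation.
n = 52

Sample size formula (one-sample t-test, normal approximation):
n = ((z_{α/2} + z_β) / d)²

z_{α/2} = 3.291 (for α = 0.001, two-sided)
z_β = 0.878 (for power = 0.81)
d = 0.58

n = ((3.291 + 0.878) / 0.58)²
n = (7.188)²
n ≈ 51.67
Round up to the next whole number: n = 52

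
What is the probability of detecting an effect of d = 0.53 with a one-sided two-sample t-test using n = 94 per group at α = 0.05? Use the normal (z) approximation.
Power ≈ 0.98

Power calculation (two-sample t-test, normal approximation):
z_β = d · √(n/2) - z_α
z_β = 0.53 · √(94/2) - 1.645
z_β = 0.53 · 6.856 - 1.645
z_β = 1.989

Power = Φ(z_β) = Φ(1.989) ≈ 0.977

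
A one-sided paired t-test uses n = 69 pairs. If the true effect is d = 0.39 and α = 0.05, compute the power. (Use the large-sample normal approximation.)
Power ≈ 0.94

Power calculation (paired t-test, normal approximation):
z_β = d · √n - z_α
z_β = 0.39 · √69 - 1.645
z_β = 0.39 · 8.307 - 1.645
z_β = 1.595

Power = Φ(z_β) = Φ(1.595) ≈ 0.945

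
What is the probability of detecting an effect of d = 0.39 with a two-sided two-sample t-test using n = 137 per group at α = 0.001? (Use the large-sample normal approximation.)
Power ≈ 0.48

Power calculation (two-sample t-test, normal approximation):
z_β = d · √(n/2) - z_{α/2}
z_β = 0.39 · √(137/2) - 3.291
z_β = 0.39 · 8.276 - 3.291
z_β = -0.063

Power = Φ(z_β) = Φ(-0.063) ≈ 0.475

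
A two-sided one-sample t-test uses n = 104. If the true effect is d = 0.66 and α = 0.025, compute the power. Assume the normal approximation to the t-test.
Power ≈ 1.00

Power calculation (one-sample t-test, normal approximation):
z_β = d · √n - z_{α/2}
z_β = 0.66 · √104 - 2.241
z_β = 0.66 · 10.198 - 2.241
z_β = 4.489

Power = Φ(z_β) = Φ(4.489) ≈ 1.000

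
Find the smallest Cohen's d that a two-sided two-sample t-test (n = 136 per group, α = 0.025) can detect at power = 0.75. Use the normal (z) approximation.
d ≈ 0.35

Minimum detectable effect (two-sample t-test, normal approximation):
d = (z_{α/2} + z_β) / √(n/2)
d = (2.241 + 0.674) / √(136/2)
d = 2.916 / 8.246
d ≈ 0.35

By Cohen's convention (0.2 small / 0.5 medium / 0.8 large): small effect.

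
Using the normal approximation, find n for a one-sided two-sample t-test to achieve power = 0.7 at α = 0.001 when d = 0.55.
n = 87 per group

Sample size formula (two-sample t-test, normal approximation):
n = 2 · ((z_α + z_β) / d)²

z_α = 3.090 (for α = 0.001, one-sided)
z_β = 0.524 (for power = 0.7)
d = 0.55

n = 2 · ((3.090 + 0.524) / 0.55)²
n = 2 · (6.571)²
n ≈ 86.36
Round up to the next whole number: n = 87 per group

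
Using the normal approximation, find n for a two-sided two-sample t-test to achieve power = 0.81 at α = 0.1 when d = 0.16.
n = 498 per group

Sample size formula (two-sample t-test, normal approximation):
n = 2 · ((z_{α/2} + z_β) / d)²

z_{α/2} = 1.645 (for α = 0.1, two-sided)
z_β = 0.878 (for power = 0.81)
d = 0.16

n = 2 · ((1.645 + 0.878) / 0.16)²
n = 2 · (15.769)²
n ≈ 497.32
Round up to the next whole number: n = 498 per group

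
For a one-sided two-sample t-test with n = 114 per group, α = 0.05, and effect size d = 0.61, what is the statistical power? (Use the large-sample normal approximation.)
Power ≈ 1.00

Power calculation (two-sample t-test, normal approximation):
z_β = d · √(n/2) - z_α
z_β = 0.61 · √(114/2) - 1.645
z_β = 0.61 · 7.550 - 1.645
z_β = 2.961

Power = Φ(z_β) = Φ(2.961) ≈ 0.998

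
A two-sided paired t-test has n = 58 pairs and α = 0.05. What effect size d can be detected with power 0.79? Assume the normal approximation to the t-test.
d ≈ 0.36

Minimum detectable effect (paired t-test, normal approximation):
d = (z_{α/2} + z_β) / √n
d = (1.960 + 0.806) / √58
d = 2.766 / 7.616
d ≈ 0.36

By Cohen's convention (0.2 small / 0.5 medium / 0.8 large): small effect.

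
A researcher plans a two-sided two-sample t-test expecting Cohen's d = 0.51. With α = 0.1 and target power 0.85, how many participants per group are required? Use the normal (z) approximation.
n = 56 per group

Sample size formula (two-sample t-test, normal approximation):
n = 2 · ((z_{α/2} + z_β) / d)²

z_{α/2} = 1.645 (for α = 0.1, two-sided)
z_β = 1.036 (for power = 0.85)
d = 0.51

n = 2 · ((1.645 + 1.036) / 0.51)²
n = 2 · (5.257)²
n ≈ 55.27
Round up to the next whole number: n = 56 per group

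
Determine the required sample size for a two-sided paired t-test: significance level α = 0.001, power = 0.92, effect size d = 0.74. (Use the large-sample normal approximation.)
n = 41 pairs

Sample size formula (paired t-test, normal approximation):
n = ((z_{α/2} + z_β) / d)²

z_{α/2} = 3.291 (for α = 0.001, two-sided)
z_β = 1.405 (for power = 0.92)
d = 0.74

n = ((3.291 + 1.405) / 0.74)²
n = (6.346)²
n ≈ 40.27
Round up to the next whole number: n = 41 pairs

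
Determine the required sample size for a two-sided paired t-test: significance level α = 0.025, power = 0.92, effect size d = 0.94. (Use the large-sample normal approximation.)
n = 16 pairs

Sample size formula (paired t-test, normal approximation):
n = ((z_{α/2} + z_β) / d)²

z_{α/2} = 2.241 (for α = 0.025, two-sided)
z_β = 1.405 (for power = 0.92)
d = 0.94

n = ((2.241 + 1.405) / 0.94)²
n = (3.879)²
n ≈ 15.05
Round up to the next whole number: n = 16 pairs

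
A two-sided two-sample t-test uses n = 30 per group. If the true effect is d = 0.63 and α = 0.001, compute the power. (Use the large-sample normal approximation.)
Power ≈ 0.20

Power calculation (two-sample t-test, normal approximation):
z_β = d · √(n/2) - z_{α/2}
z_β = 0.63 · √(30/2) - 3.291
z_β = 0.63 · 3.873 - 3.291
z_β = -0.851

Power = Φ(z_β) = Φ(-0.851) ≈ 0.198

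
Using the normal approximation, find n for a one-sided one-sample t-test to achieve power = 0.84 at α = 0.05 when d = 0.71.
n = 14

Sample size formula (one-sample t-test, normal approximation):
n = ((z_α + z_β) / d)²

z_α = 1.645 (for α = 0.05, one-sided)
z_β = 0.994 (for power = 0.84)
d = 0.71

n = ((1.645 + 0.994) / 0.71)²
n = (3.717)²
n ≈ 13.82
Round up to the next whole number: n = 14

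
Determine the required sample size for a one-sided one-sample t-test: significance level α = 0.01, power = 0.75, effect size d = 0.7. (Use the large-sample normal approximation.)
n = 19

Sample size formula (one-sample t-test, normal approximation):
n = ((z_α + z_β) / d)²

z_α = 2.326 (for α = 0.01, one-sided)
z_β = 0.674 (for power = 0.75)
d = 0.7

n = ((2.326 + 0.674) / 0.7)²
n = (4.286)²
n ≈ 18.37
Round up to the next whole number: n = 19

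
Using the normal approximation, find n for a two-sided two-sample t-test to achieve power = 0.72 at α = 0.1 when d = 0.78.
n = 17 per group

Sample size formula (two-sample t-test, normal approximation):
n = 2 · ((z_{α/2} + z_β) / d)²

z_{α/2} = 1.645 (for α = 0.1, two-sided)
z_β = 0.583 (for power = 0.72)
d = 0.78

n = 2 · ((1.645 + 0.583) / 0.78)²
n = 2 · (2.856)²
n ≈ 16.31
Round up to the next whole number: n = 17 per group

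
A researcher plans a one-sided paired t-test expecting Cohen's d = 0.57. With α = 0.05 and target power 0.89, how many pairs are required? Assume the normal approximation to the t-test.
n = 26 pairs

Sample size formula (paired t-test, normal approximation):
n = ((z_α + z_β) / d)²

z_α = 1.645 (for α = 0.05, one-sided)
z_β = 1.227 (for power = 0.89)
d = 0.57

n = ((1.645 + 1.227) / 0.57)²
n = (5.039)²
n ≈ 25.39
Round up to the next whole number: n = 26 pairs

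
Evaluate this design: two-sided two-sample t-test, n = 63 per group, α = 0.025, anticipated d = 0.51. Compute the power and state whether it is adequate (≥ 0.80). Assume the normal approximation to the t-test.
Power ≈ 0.73; the study is underpowered (power < 0.80)

Power calculation (two-sample t-test, normal approximation):
z_β = d · √(n/2) - z_{α/2}
z_β = 0.51 · √(63/2) - 2.241
z_β = 0.51 · 5.612 - 2.241
z_β = 0.621

Power = Φ(z_β) = Φ(0.621) ≈ 0.733

Effect size d = 0.51 is medium by Cohen's convention (0.2/0.5/0.8).

Threshold: power ≥ 0.80 is conventionally adequate.
Power ≈ 0.73 → the study is underpowered (power < 0.80).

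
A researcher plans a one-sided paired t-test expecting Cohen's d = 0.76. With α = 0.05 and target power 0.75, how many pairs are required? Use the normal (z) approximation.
n = 10 pairs

Sample size formula (paired t-test, normal approximation):
n = ((z_α + z_β) / d)²

z_α = 1.645 (for α = 0.05, one-sided)
z_β = 0.674 (for power = 0.75)
d = 0.76

n = ((1.645 + 0.674) / 0.76)²
n = (3.051)²
n ≈ 9.31
Round up to the next whole number: n = 10 pairs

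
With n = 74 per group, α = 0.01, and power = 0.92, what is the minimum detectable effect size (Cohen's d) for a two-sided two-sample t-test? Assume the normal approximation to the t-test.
d ≈ 0.65

Minimum detectable effect (two-sample t-test, normal approximation):
d = (z_{α/2} + z_β) / √(n/2)
d = (2.576 + 1.405) / √(74/2)
d = 3.981 / 6.083
d ≈ 0.65

By Cohen's convention (0.2 small / 0.5 medium / 0.8 large): medium effect.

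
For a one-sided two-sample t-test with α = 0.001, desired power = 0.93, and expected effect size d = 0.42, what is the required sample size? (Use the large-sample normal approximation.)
n = 237 per group

Sample size formula (two-sample t-test, normal approximation):
n = 2 · ((z_α + z_β) / d)²

z_α = 3.090 (for α = 0.001, one-sided)
z_β = 1.476 (for power = 0.93)
d = 0.42

n = 2 · ((3.090 + 1.476) / 0.42)²
n = 2 · (10.871)²
n ≈ 236.36
Round up to the next whole number: n = 237 per group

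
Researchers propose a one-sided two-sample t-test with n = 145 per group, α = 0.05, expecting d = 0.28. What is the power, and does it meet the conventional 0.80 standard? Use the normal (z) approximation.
Power ≈ 0.77; the study is underpowered (power < 0.80)

Power calculation (two-sample t-test, normal approximation):
z_β = d · √(n/2) - z_α
z_β = 0.28 · √(145/2) - 1.645
z_β = 0.28 · 8.515 - 1.645
z_β = 0.739

Power = Φ(z_β) = Φ(0.739) ≈ 0.770

Effect size d = 0.28 is small by Cohen's convention (0.2/0.5/0.8).

Threshold: power ≥ 0.80 is conventionally adequate.
Power ≈ 0.77 → the study is underpowered (power < 0.80).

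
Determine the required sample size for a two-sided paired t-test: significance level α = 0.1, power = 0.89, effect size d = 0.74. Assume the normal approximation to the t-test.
n = 16 pairs

Sample size formula (paired t-test, normal approximation):
n = ((z_{α/2} + z_β) / d)²

z_{α/2} = 1.645 (for α = 0.1, two-sided)
z_β = 1.227 (for power = 0.89)
d = 0.74

n = ((1.645 + 1.227) / 0.74)²
n = (3.881)²
n ≈ 15.06
Round up to the next whole number: n = 16 pairs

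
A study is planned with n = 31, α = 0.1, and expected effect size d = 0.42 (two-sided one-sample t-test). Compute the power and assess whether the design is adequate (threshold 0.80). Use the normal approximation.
Power ≈ 0.76; the study is underpowered (power < 0.80)

Power calculation (one-sample t-test, normal approximation):
z_β = d · √n - z_{α/2}
z_β = 0.42 · √31 - 1.645
z_β = 0.42 · 5.568 - 1.645
z_β = 0.694

Power = Φ(z_β) = Φ(0.694) ≈ 0.756

Effect size d = 0.42 is small by Cohen's convention (0.2/0.5/0.8).

Threshold: power ≥ 0.80 is conventionally adequate.
Power ≈ 0.76 → the study is underpowered (power < 0.80).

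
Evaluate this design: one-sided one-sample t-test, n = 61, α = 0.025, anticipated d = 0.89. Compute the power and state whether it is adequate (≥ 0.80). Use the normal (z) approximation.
Power ≈ 1.00; the study is adequately powered (power ≥ 0.80)

Power calculation (one-sample t-test, normal approximation):
z_β = d · √n - z_α
z_β = 0.89 · √61 - 1.960
z_β = 0.89 · 7.810 - 1.960
z_β = 4.991

Power = Φ(z_β) = Φ(4.991) ≈ 1.000

Effect size d = 0.89 is large by Cohen's convention (0.2/0.5/0.8).

Threshold: power ≥ 0.80 is conventionally adequate.
Power ≈ 1.00 → the study is adequately powered (power ≥ 0.80).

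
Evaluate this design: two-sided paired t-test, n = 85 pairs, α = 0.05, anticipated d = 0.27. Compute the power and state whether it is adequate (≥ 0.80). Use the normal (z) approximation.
Power ≈ 0.70; the study is underpowered (power < 0.80)

Power calculation (paired t-test, normal approximation):
z_β = d · √n - z_{α/2}
z_β = 0.27 · √85 - 1.960
z_β = 0.27 · 9.220 - 1.960
z_β = 0.529

Power = Φ(z_β) = Φ(0.529) ≈ 0.702

Effect size d = 0.27 is small by Cohen's convention (0.2/0.5/0.8).

Threshold: power ≥ 0.80 is conventionally adequate.
Power ≈ 0.70 → the study is underpowered (power < 0.80).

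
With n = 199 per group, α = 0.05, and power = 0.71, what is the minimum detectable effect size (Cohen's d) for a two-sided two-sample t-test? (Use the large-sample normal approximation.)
d ≈ 0.25

Minimum detectable effect (two-sample t-test, normal approximation):
d = (z_{α/2} + z_β) / √(n/2)
d = (1.960 + 0.553) / √(199/2)
d = 2.513 / 9.975
d ≈ 0.25

By Cohen's convention (0.2 small / 0.5 medium / 0.8 large): small effect.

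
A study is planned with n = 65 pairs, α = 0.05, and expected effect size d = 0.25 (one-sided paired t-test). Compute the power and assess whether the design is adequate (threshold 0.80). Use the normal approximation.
Power ≈ 0.64; the study is underpowered (power < 0.80)

Power calculation (paired t-test, normal approximation):
z_β = d · √n - z_α
z_β = 0.25 · √65 - 1.645
z_β = 0.25 · 8.062 - 1.645
z_β = 0.371

Power = Φ(z_β) = Φ(0.371) ≈ 0.645

Effect size d = 0.25 is small by Cohen's convention (0.2/0.5/0.8).

Threshold: power ≥ 0.80 is conventionally adequate.
Power ≈ 0.64 → the study is underpowered (power < 0.80).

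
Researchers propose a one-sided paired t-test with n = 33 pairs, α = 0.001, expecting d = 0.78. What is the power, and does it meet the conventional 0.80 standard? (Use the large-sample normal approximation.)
Power ≈ 0.92; the study is adequately powered (power ≥ 0.80)

Power calculation (paired t-test, normal approximation):
z_β = d · √n - z_α
z_β = 0.78 · √33 - 3.090
z_β = 0.78 · 5.745 - 3.090
z_β = 1.391

Power = Φ(z_β) = Φ(1.391) ≈ 0.918

Effect size d = 0.78 is medium by Cohen's convention (0.2/0.5/0.8).

Threshold: power ≥ 0.80 is conventionally adequate.
Power ≈ 0.92 → the study is adequately powered (power ≥ 0.80).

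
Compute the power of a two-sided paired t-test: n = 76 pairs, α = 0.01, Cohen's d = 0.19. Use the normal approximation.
Power ≈ 0.18

Power calculation (paired t-test, normal approximation):
z_β = d · √n - z_{α/2}
z_β = 0.19 · √76 - 2.576
z_β = 0.19 · 8.718 - 2.576
z_β = -0.919

Power = Φ(z_β) = Φ(-0.919) ≈ 0.179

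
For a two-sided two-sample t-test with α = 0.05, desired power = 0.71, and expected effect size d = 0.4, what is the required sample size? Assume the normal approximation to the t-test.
n = 79 per group

Sample size formula (two-sample t-test, normal approximation):
n = 2 · ((z_{α/2} + z_β) / d)²

z_{α/2} = 1.960 (for α = 0.05, two-sided)
z_β = 0.553 (for power = 0.71)
d = 0.4

n = 2 · ((1.960 + 0.553) / 0.4)²
n = 2 · (6.283)²
n ≈ 78.95
Round up to the next whole number: n = 79 per group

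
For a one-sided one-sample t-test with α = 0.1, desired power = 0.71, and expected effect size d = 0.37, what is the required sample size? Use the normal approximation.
n = 25

Sample size formula (one-sample t-test, normal approximation):
n = ((z_α + z_β) / d)²

z_α = 1.282 (for α = 0.1, one-sided)
z_β = 0.553 (for power = 0.71)
d = 0.37

n = ((1.282 + 0.553) / 0.37)²
n = (4.959)²
n ≈ 24.59
Round up to the next whole number: n = 25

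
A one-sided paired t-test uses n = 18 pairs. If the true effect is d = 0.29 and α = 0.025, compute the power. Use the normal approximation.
Power ≈ 0.23

Power calculation (paired t-test, normal approximation):
z_β = d · √n - z_α
z_β = 0.29 · √18 - 1.960
z_β = 0.29 · 4.243 - 1.960
z_β = -0.730

Power = Φ(z_β) = Φ(-0.730) ≈ 0.233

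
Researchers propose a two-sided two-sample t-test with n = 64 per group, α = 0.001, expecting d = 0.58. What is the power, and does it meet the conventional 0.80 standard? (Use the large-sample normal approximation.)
Power ≈ 0.50; the study is underpowered (power < 0.80)

Power calculation (two-sample t-test, normal approximation):
z_β = d · √(n/2) - z_{α/2}
z_β = 0.58 · √(64/2) - 3.291
z_β = 0.58 · 5.657 - 3.291
z_β = -0.010

Power = Φ(z_β) = Φ(-0.010) ≈ 0.496

Effect size d = 0.58 is medium by Cohen's convention (0.2/0.5/0.8).

Threshold: power ≥ 0.80 is conventionally adequate.
Power ≈ 0.50 → the study is underpowered (power < 0.80).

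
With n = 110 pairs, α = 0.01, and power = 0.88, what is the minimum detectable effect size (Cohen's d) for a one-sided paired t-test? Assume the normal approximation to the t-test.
d ≈ 0.33

Minimum detectable effect (paired t-test, normal approximation):
d = (z_α + z_β) / √n
d = (2.326 + 1.175) / √110
d = 3.501 / 10.488
d ≈ 0.33

By Cohen's convention (0.2 small / 0.5 medium / 0.8 large): small effect.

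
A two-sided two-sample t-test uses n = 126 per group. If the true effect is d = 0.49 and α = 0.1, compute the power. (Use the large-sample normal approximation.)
Power ≈ 0.99

Power calculation (two-sample t-test, normal approximation):
z_β = d · √(n/2) - z_{α/2}
z_β = 0.49 · √(126/2) - 1.645
z_β = 0.49 · 7.937 - 1.645
z_β = 2.244

Power = Φ(z_β) = Φ(2.244) ≈ 0.988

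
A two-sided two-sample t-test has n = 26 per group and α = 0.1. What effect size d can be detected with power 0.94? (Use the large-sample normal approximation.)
d ≈ 0.89

Minimum detectable effect (two-sample t-test, normal approximation):
d = (z_{α/2} + z_β) / √(n/2)
d = (1.645 + 1.555) / √(26/2)
d = 3.200 / 3.606
d ≈ 0.89

By Cohen's convention (0.2 small / 0.5 medium / 0.8 large): large effect.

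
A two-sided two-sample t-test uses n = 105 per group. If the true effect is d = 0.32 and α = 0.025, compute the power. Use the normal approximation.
Power ≈ 0.53

Power calculation (two-sample t-test, normal approximation):
z_β = d · √(n/2) - z_{α/2}
z_β = 0.32 · √(105/2) - 2.241
z_β = 0.32 · 7.246 - 2.241
z_β = 0.077

Power = Φ(z_β) = Φ(0.077) ≈ 0.531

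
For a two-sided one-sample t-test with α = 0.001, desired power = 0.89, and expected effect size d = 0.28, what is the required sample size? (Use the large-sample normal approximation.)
n = 261

Sample size formula (one-sample t-test, normal approximation):
n = ((z_{α/2} + z_β) / d)²

z_{α/2} = 3.291 (for α = 0.001, two-sided)
z_β = 1.227 (for power = 0.89)
d = 0.28

n = ((3.291 + 1.227) / 0.28)²
n = (16.136)²
n ≈ 260.37
Round up to the next whole number: n = 261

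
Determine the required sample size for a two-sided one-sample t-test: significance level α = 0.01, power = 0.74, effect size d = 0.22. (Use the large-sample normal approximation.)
n = 215

Sample size formula (one-sample t-test, normal approximation):
n = ((z_{α/2} + z_β) / d)²

z_{α/2} = 2.576 (for α = 0.01, two-sided)
z_β = 0.643 (for power = 0.74)
d = 0.22

n = ((2.576 + 0.643) / 0.22)²
n = (14.632)²
n ≈ 214.10
Round up to the next whole number: n = 215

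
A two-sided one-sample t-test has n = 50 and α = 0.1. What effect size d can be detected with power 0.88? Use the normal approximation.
d ≈ 0.40

Minimum detectable effect (one-sample t-test, normal approximation):
d = (z_{α/2} + z_β) / √n
d = (1.645 + 1.175) / √50
d = 2.820 / 7.071
d ≈ 0.40

By Cohen's convention (0.2 small / 0.5 medium / 0.8 large): small effect.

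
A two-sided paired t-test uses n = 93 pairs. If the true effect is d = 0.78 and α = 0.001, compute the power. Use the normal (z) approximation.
Power ≈ 1.00

Power calculation (paired t-test, normal approximation):
z_β = d · √n - z_{α/2}
z_β = 0.78 · √93 - 3.291
z_β = 0.78 · 9.644 - 3.291
z_β = 4.232

Power = Φ(z_β) = Φ(4.232) ≈ 1.000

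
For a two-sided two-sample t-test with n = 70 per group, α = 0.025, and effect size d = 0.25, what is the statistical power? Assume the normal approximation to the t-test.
Power ≈ 0.22

Power calculation (two-sample t-test, normal approximation):
z_β = d · √(n/2) - z_{α/2}
z_β = 0.25 · √(70/2) - 2.241
z_β = 0.25 · 5.916 - 2.241
z_β = -0.762

Power = Φ(z_β) = Φ(-0.762) ≈ 0.223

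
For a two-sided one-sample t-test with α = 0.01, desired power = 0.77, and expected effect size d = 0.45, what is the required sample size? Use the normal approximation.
n = 55

Sample size formula (one-sample t-test, normal approximation):
n = ((z_{α/2} + z_β) / d)²

z_{α/2} = 2.576 (for α = 0.01, two-sided)
z_β = 0.739 (for power = 0.77)
d = 0.45

n = ((2.576 + 0.739) / 0.45)²
n = (7.367)²
n ≈ 54.27
Round up to the next whole number: n = 55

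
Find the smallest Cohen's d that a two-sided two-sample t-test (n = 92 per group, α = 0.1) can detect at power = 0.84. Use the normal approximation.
d ≈ 0.39

Minimum detectable effect (two-sample t-test, normal approximation):
d = (z_{α/2} + z_β) / √(n/2)
d = (1.645 + 0.994) / √(92/2)
d = 2.639 / 6.782
d ≈ 0.39

By Cohen's convention (0.2 small / 0.5 medium / 0.8 large): small effect.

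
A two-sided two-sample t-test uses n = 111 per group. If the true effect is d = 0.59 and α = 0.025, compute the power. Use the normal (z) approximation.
Power ≈ 0.98

Power calculation (two-sample t-test, normal approximation):
z_β = d · √(n/2) - z_{α/2}
z_β = 0.59 · √(111/2) - 2.241
z_β = 0.59 · 7.450 - 2.241
z_β = 2.154

Power = Φ(z_β) = Φ(2.154) ≈ 0.984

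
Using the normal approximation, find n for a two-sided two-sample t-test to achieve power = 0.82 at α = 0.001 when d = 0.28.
n = 452 per group

Sample size formula (two-sample t-test, normal approximation):
n = 2 · ((z_{α/2} + z_β) / d)²

z_{α/2} = 3.291 (for α = 0.001, two-sided)
z_β = 0.915 (for power = 0.82)
d = 0.28

n = 2 · ((3.291 + 0.915) / 0.28)²
n = 2 · (15.021)²
n ≈ 451.26
Round up to the next whole number: n = 452 per group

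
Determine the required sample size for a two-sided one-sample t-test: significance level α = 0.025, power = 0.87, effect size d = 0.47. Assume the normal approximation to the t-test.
n = 52

Sample size formula (one-sample t-test, normal approximation):
n = ((z_{α/2} + z_β) / d)²

z_{α/2} = 2.241 (for α = 0.025, two-sided)
z_β = 1.126 (for power = 0.87)
d = 0.47

n = ((2.241 + 1.126) / 0.47)²
n = (7.164)²
n ≈ 51.32
Round up to the next whole number: n = 52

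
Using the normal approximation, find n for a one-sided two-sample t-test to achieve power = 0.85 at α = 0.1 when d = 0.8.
n = 17 per group

Sample size formula (two-sample t-test, normal approximation):
n = 2 · ((z_α + z_β) / d)²

z_α = 1.282 (for α = 0.1, one-sided)
z_β = 1.036 (for power = 0.85)
d = 0.8

n = 2 · ((1.282 + 1.036) / 0.8)²
n = 2 · (2.898)²
n ≈ 16.80
Round up to the next whole number: n = 17 per group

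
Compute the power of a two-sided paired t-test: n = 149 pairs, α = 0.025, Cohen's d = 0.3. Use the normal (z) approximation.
Power ≈ 0.92

Power calculation (paired t-test, normal approximation):
z_β = d · √n - z_{α/2}
z_β = 0.3 · √149 - 2.241
z_β = 0.3 · 12.207 - 2.241
z_β = 1.421

Power = Φ(z_β) = Φ(1.421) ≈ 0.922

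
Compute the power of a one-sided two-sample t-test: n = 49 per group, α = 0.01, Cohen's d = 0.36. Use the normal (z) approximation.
Power ≈ 0.29

Power calculation (two-sample t-test, normal approximation):
z_β = d · √(n/2) - z_α
z_β = 0.36 · √(49/2) - 2.326
z_β = 0.36 · 4.950 - 2.326
z_β = -0.544

Power = Φ(z_β) = Φ(-0.544) ≈ 0.293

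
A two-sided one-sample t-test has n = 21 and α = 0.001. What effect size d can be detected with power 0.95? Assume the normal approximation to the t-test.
d ≈ 1.08

Minimum detectable effect (one-sample t-test, normal approximation):
d = (z_{α/2} + z_β) / √n
d = (3.291 + 1.645) / √21
d = 4.935 / 4.583
d ≈ 1.08

By Cohen's convention (0.2 small / 0.5 medium / 0.8 large): large effect.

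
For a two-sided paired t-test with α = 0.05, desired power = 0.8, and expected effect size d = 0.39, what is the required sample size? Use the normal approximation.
n = 52 pairs

Sample size formula (paired t-test, normal approximation):
n = ((z_{α/2} + z_β) / d)²

z_{α/2} = 1.960 (for α = 0.05, two-sided)
z_β = 0.842 (for power = 0.8)
d = 0.39

n = ((1.960 + 0.842) / 0.39)²
n = (7.185)²
n ≈ 51.62
Round up to the next whole number: n = 52 pairs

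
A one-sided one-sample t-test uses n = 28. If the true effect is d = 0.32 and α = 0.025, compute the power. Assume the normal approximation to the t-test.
Power ≈ 0.39

Power calculation (one-sample t-test, normal approximation):
z_β = d · √n - z_α
z_β = 0.32 · √28 - 1.960
z_β = 0.32 · 5.292 - 1.960
z_β = -0.267

Power = Φ(z_β) = Φ(-0.267) ≈ 0.395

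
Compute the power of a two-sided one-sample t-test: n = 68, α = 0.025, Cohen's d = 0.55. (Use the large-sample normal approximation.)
Power ≈ 0.99

Power calculation (one-sample t-test, normal approximation):
z_β = d · √n - z_{α/2}
z_β = 0.55 · √68 - 2.241
z_β = 0.55 · 8.246 - 2.241
z_β = 2.294

Power = Φ(z_β) = Φ(2.294) ≈ 0.989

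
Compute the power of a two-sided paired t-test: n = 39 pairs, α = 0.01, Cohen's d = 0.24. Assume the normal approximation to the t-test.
Power ≈ 0.14

Power calculation (paired t-test, normal approximation):
z_β = d · √n - z_{α/2}
z_β = 0.24 · √39 - 2.576
z_β = 0.24 · 6.245 - 2.576
z_β = -1.077

Power = Φ(z_β) = Φ(-1.077) ≈ 0.141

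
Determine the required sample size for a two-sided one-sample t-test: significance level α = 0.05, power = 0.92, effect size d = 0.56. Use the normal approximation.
n = 37

Sample size formula (one-sample t-test, normal approximation):
n = ((z_{α/2} + z_β) / d)²

z_{α/2} = 1.960 (for α = 0.05, two-sided)
z_β = 1.405 (for power = 0.92)
d = 0.56

n = ((1.960 + 1.405) / 0.56)²
n = (6.009)²
n ≈ 36.11
Round up to the next whole number: n = 37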